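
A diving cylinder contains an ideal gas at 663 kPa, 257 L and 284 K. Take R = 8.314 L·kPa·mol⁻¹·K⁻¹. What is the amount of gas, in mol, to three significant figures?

PV = nRT ⇒ n = PV/(RT) = (663 × 257) / (8.314 × 284)

n ≈ 72.2 mol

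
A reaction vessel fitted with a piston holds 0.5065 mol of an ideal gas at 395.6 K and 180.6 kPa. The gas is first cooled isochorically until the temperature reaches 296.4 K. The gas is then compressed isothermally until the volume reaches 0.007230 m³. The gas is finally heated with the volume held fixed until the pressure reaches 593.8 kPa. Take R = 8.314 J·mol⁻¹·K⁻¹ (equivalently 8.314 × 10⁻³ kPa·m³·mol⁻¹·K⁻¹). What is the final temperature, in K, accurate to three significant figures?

T₄ ≈ 1.02e+03 K

From PV = nRT: V₁ = nRT₁/P₁ = 0.009224 m³.
V constant ⇒ P ∝ T: V₂ = V₁; P₂ = P₁·(T₂/T₁) = 135.3 kPa.
T constant ⇒ Boyle's law P V = const: T₃ = T₂; P₃ = P₂·(V₂/V₃) = 172.6 kPa.
Isochoric, so P/T is constant: V₄ = V₃; T₄ = T₃·(P₄/P₃) = 1020 K.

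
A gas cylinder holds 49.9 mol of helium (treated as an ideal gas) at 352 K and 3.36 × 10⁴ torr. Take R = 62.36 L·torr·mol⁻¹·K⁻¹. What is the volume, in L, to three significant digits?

PV = nRT ⇒ V = nRT/P = (49.9 × 62.36 × 352) / 3.36e+04

V ≈ 32.6 L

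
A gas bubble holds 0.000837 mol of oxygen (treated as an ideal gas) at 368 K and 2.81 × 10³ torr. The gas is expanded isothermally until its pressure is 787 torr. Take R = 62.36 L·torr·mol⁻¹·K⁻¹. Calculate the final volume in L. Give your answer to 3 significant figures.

V₂ ≈ 0.0244 L

From PV = nRT: V₁ = nRT₁/P₁ = 0.006836 L.
T constant ⇒ Boyle's law P V = const: T₂ = T₁; V₂ = V₁·(P₁/P₂) = 0.02441 L.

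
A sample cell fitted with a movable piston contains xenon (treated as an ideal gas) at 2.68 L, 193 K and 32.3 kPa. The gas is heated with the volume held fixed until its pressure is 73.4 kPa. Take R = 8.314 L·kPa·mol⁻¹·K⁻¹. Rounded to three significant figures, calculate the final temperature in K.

T₂ ≈ 439 K

Isochoric, so P/T is constant: V₂ = V₁; T₂ = T₁·(P₂/P₁) = 438.6 K.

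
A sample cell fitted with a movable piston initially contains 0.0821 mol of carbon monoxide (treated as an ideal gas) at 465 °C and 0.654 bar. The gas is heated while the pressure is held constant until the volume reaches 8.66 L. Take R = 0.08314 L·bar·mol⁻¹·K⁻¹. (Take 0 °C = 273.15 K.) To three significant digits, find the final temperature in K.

Convert: T₁ = 738.1 K.
From PV = nRT: V₁ = nRT₁/P₁ = 7.704 L.
P constant ⇒ V ∝ T: P₂ = P₁; T₂ = T₁·(V₂/V₁) = 829.7 K.

T₂ ≈ 830 K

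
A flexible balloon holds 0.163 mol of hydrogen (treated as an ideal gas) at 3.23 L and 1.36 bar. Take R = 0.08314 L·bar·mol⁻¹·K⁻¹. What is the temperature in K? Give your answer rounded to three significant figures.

T ≈ 324 K

PV = nRT ⇒ T = PV/(nR) = (1.36 × 3.23) / (0.163 × 0.08314)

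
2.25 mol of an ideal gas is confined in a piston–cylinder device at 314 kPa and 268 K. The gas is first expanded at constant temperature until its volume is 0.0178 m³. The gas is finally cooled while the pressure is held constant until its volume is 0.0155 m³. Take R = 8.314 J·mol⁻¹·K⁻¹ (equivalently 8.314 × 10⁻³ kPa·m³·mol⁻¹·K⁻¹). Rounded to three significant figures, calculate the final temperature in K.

From PV = nRT: V₁ = nRT₁/P₁ = 0.01597 m³.
T constant ⇒ Boyle's law P V = const: T₂ = T₁; P₂ = P₁·(V₁/V₂) = 281.6 kPa.
Isobaric, so V/T is constant: P₃ = P₂; T₃ = T₂·(V₃/V₂) = 233.4 K.

T₃ ≈ 233 K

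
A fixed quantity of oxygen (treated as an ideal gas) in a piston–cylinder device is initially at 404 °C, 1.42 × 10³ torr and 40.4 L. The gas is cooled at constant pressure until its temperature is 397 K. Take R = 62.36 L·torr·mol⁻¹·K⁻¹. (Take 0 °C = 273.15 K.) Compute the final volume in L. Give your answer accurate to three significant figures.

V₂ ≈ 23.7 L

Convert: T₁ = 677.1 K.
Isobaric, so V/T is constant: P₂ = P₁; V₂ = V₁·(T₂/T₁) = 23.69 L.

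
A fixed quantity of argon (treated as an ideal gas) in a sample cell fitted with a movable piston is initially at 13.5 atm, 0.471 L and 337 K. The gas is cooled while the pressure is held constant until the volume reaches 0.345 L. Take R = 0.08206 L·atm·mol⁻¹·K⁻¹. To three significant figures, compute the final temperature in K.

T₂ ≈ 247 K

Isobaric, so V/T is constant: P₂ = P₁; T₂ = T₁·(V₂/V₁) = 246.8 K.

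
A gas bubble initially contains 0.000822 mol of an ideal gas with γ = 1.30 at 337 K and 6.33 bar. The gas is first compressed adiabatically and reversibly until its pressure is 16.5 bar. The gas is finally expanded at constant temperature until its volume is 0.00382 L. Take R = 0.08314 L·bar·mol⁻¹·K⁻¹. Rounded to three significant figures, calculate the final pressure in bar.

From PV = nRT: V₁ = nRT₁/P₁ = 0.003638 L.
Reversible adiabatic, γ = 1.30: T₂ = T₁·(P₂/P₁)^((γ−1)/γ) = 420.4 K; V₂ = V₁·(P₁/P₂)^(1/γ) = 0.001741 L.
T constant ⇒ Boyle's law P V = const: T₃ = T₂; P₃ = P₂·(V₂/V₃) = 7.521 bar.

P₃ ≈ 7.52 bar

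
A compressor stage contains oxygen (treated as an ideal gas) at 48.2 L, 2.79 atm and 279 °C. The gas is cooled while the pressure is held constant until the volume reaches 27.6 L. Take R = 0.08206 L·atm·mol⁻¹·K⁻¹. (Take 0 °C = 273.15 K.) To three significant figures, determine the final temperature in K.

Convert: T₁ = 552.1 K.
P constant ⇒ V ∝ T: P₂ = P₁; T₂ = T₁·(V₂/V₁) = 316.2 K.

T₂ ≈ 316 K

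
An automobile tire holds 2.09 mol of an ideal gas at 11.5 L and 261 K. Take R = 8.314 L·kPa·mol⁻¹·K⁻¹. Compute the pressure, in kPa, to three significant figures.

P ≈ 394 kPa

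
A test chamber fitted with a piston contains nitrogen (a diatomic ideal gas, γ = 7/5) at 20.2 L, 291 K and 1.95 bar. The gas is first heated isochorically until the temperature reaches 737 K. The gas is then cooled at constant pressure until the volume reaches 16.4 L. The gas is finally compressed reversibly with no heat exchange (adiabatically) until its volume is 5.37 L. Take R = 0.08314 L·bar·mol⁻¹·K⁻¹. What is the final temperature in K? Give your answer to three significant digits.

T₄ ≈ 935 K

Isochoric, so P/T is constant: V₂ = V₁; P₂ = P₁·(T₂/T₁) = 4.939 bar.
Isobaric, so V/T is constant: P₃ = P₂; T₃ = T₂·(V₃/V₂) = 598.4 K.
Reversible adiabatic, γ = 7/5: T₄ = T₃·(V₃/V₄)^(γ−1) = 935.2 K; P₄ = P₃·(V₃/V₄)^γ = 23.57 bar.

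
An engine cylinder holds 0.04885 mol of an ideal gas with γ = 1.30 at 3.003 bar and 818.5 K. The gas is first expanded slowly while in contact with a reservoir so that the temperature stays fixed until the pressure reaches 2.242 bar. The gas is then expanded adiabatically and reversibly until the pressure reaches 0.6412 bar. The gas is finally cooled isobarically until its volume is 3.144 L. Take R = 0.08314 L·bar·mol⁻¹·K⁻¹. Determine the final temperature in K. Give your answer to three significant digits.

T₄ ≈ 496 K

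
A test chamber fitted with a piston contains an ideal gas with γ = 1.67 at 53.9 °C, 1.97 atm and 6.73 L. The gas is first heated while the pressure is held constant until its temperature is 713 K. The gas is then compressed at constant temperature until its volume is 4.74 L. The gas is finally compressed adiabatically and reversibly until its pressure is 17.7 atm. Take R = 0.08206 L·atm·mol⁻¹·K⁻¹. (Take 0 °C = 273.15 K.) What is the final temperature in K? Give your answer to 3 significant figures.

Convert: T₁ = 327.0 K.
Isobaric, so V/T is constant: P₂ = P₁; V₂ = V₁·(T₂/T₁) = 14.67 L.
T constant ⇒ Boyle's law P V = const: T₃ = T₂; P₃ = P₂·(V₂/V₃) = 6.098 atm.
Adiabatic (γ = 1.67), T V^(γ−1) and P V^γ constant: T₄ = T₃·(P₄/P₃)^((γ−1)/γ) = 1093 K; V₄ = V₃·(P₃/P₄)^(1/γ) = 2.504 L.

T₄ ≈ 1.09e+03 K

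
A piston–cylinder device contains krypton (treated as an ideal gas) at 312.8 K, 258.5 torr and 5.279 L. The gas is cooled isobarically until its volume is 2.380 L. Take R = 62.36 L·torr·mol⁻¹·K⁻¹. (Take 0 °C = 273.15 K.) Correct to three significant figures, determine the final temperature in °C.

T₂ ≈ -132 °C

Isobaric, so V/T is constant: P₂ = P₁; T₂ = T₁·(V₂/V₁) = 141.0 K.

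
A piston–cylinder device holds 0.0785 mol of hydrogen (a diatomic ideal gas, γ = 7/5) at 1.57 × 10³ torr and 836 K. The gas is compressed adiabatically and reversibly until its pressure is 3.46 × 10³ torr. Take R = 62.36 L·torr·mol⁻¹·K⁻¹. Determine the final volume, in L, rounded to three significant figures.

From PV = nRT: V₁ = nRT₁/P₁ = 2.607 L.
Reversible adiabatic, γ = 7/5: T₂ = T₁·(P₂/P₁)^((γ−1)/γ) = 1048 K; V₂ = V₁·(P₁/P₂)^(1/γ) = 1.482 L.

V₂ ≈ 1.48 L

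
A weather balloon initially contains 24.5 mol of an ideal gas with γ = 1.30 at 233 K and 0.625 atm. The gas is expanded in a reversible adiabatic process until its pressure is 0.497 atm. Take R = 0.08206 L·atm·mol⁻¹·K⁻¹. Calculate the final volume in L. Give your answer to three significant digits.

V₂ ≈ 894 L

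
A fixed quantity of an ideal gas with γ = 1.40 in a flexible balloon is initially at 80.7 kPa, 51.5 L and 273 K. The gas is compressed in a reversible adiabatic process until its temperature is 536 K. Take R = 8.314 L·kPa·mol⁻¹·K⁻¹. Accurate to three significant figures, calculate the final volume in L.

Adiabatic (γ = 1.40), T V^(γ−1) and P V^γ constant: P₂ = P₁·(T₂/T₁)^(γ/(γ−1)) = 855.8 kPa; V₂ = V₁·(T₁/T₂)^(1/(γ−1)) = 9.535 L.

V₂ ≈ 9.53 L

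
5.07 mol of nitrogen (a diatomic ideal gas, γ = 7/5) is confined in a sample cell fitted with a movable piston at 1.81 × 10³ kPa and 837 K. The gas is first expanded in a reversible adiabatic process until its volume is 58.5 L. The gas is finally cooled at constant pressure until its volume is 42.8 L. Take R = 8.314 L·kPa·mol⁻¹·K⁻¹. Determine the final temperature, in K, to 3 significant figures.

From PV = nRT: V₁ = nRT₁/P₁ = 19.49 L.
Reversible adiabatic, γ = 7/5: T₂ = T₁·(V₁/V₂)^(γ−1) = 539.3 K; P₂ = P₁·(V₁/V₂)^γ = 388.6 kPa.
Isobaric, so V/T is constant: P₃ = P₂; T₃ = T₂·(V₃/V₂) = 394.5 K.

T₃ ≈ 395 K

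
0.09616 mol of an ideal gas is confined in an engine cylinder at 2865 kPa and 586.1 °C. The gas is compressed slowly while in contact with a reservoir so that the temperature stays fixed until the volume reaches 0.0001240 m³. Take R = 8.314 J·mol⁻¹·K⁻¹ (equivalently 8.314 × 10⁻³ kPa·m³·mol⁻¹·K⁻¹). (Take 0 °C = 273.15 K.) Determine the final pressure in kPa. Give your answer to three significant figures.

P₂ ≈ 5.54e+03 kPa

Convert: T₁ = 859.2 K.
From PV = nRT: V₁ = nRT₁/P₁ = 0.0002398 m³.
T constant ⇒ Boyle's law P V = const: T₂ = T₁; P₂ = P₁·(V₁/V₂) = 5540 kPa.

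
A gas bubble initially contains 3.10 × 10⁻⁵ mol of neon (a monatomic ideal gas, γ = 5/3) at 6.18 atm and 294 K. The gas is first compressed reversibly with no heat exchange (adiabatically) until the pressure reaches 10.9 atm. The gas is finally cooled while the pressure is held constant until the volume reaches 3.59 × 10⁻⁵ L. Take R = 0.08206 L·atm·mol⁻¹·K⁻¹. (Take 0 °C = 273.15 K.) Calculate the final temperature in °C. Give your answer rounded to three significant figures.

T₃ ≈ -119 °C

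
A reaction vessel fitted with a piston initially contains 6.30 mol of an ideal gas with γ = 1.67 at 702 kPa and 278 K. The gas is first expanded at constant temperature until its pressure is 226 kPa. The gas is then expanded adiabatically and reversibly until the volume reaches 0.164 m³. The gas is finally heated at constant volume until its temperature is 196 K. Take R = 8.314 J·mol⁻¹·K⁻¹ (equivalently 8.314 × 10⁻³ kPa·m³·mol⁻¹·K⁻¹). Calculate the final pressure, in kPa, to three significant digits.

P₄ ≈ 62.6 kPa

From PV = nRT: V₁ = nRT₁/P₁ = 0.02074 m³.
T constant ⇒ Boyle's law P V = const: T₂ = T₁; V₂ = V₁·(P₁/P₂) = 0.06443 m³.
Adiabatic (γ = 1.67), T V^(γ−1) and P V^γ constant: T₃ = T₂·(V₂/V₃)^(γ−1) = 148.7 K; P₃ = P₂·(V₂/V₃)^γ = 47.48 kPa.
Isochoric, so P/T is constant: V₄ = V₃; P₄ = P₃·(T₄/T₃) = 62.60 kPa.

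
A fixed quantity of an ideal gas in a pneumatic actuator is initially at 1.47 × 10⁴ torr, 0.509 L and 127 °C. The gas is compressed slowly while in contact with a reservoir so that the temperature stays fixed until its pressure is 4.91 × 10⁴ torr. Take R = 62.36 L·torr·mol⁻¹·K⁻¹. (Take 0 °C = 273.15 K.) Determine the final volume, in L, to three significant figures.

V₂ ≈ 0.152 L

Convert: T₁ = 400.1 K.
T constant ⇒ Boyle's law P V = const: T₂ = T₁; V₂ = V₁·(P₁/P₂) = 0.1524 L.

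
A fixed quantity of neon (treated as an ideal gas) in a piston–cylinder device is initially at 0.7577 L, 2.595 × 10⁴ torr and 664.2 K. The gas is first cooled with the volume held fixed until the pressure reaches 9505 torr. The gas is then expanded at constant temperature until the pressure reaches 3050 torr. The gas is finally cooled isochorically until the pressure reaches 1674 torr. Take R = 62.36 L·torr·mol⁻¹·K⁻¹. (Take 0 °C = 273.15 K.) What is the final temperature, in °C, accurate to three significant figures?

V constant ⇒ P ∝ T: V₂ = V₁; T₂ = T₁·(P₂/P₁) = 243.3 K.
Isothermal, so P V is constant: T₃ = T₂; V₃ = V₂·(P₂/P₃) = 2.361 L.
Isochoric, so P/T is constant: V₄ = V₃; T₄ = T₃·(P₄/P₃) = 133.5 K.

T₄ ≈ -140 °C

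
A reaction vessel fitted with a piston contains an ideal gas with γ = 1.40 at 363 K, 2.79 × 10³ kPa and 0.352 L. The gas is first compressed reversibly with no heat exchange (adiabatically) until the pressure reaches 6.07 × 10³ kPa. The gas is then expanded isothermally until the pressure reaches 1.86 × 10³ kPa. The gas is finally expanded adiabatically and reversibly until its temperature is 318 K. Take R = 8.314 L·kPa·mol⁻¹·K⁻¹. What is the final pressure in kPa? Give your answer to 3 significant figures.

P₄ ≈ 538 kPa

Reversible adiabatic, γ = 1.40: T₂ = T₁·(P₂/P₁)^((γ−1)/γ) = 453.3 K; V₂ = V₁·(P₁/P₂)^(1/γ) = 0.2020 L.
T constant ⇒ Boyle's law P V = const: T₃ = T₂; V₃ = V₂·(P₂/P₃) = 0.6593 L.
Reversible adiabatic, γ = 1.40: P₄ = P₃·(T₄/T₃)^(γ/(γ−1)) = 538.0 kPa; V₄ = V₃·(T₃/T₄)^(1/(γ−1)) = 1.599 L.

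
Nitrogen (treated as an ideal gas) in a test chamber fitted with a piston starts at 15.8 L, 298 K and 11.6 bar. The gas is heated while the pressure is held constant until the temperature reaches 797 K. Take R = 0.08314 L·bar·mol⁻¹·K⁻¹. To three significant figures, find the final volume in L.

V₂ ≈ 42.3 L

Isobaric, so V/T is constant: P₂ = P₁; V₂ = V₁·(T₂/T₁) = 42.26 L.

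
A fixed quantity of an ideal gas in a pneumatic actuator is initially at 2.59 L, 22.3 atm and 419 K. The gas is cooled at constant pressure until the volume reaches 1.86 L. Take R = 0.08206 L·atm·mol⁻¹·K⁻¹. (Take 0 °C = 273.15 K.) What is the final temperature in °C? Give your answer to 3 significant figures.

T₂ ≈ 27.8 °C

P constant ⇒ V ∝ T: P₂ = P₁; T₂ = T₁·(V₂/V₁) = 300.9 K.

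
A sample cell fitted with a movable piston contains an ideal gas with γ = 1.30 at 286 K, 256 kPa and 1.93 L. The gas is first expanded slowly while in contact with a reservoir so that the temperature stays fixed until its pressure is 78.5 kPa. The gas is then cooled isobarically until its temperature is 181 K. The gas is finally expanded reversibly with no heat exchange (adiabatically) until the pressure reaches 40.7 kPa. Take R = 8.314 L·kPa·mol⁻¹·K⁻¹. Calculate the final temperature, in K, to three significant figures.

T₄ ≈ 156 K

Isothermal, so P V is constant: T₂ = T₁; V₂ = V₁·(P₁/P₂) = 6.294 L.
Isobaric, so V/T is constant: P₃ = P₂; V₃ = V₂·(T₃/T₂) = 3.983 L.
Reversible adiabatic, γ = 1.30: T₄ = T₃·(P₄/P₃)^((γ−1)/γ) = 155.5 K; V₄ = V₃·(P₃/P₄)^(1/γ) = 6.602 L.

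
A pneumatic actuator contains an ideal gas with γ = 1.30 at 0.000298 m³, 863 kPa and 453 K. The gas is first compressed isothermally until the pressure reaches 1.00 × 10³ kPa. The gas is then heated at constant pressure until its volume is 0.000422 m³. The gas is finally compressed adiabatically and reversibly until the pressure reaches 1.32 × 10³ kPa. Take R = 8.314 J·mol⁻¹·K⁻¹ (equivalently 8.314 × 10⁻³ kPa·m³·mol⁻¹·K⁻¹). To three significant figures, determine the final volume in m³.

V₄ ≈ 0.000341 m³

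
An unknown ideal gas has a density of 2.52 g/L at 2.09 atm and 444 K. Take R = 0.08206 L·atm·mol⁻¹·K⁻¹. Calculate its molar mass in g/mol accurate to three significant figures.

M ≈ 43.9 g/mol

ρ = PM/(RT) ⇒ M = ρRT/P = (2.52 × 0.08206 × 444.0) / 2.09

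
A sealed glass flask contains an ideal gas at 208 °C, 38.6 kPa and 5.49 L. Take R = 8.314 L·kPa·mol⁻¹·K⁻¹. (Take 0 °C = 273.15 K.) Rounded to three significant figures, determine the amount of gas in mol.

n ≈ 0.0530 mol

Convert: T = 481.15 K.
PV = nRT ⇒ n = PV/(RT) = (38.6 × 5.49) / (8.314 × 481.15)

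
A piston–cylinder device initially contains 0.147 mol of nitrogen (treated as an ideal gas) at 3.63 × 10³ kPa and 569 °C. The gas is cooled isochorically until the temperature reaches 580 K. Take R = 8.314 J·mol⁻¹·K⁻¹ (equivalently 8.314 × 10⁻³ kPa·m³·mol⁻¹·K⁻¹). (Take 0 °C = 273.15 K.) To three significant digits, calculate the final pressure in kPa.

P₂ ≈ 2.50e+03 kPa

Convert: T₁ = 842.1 K.
From PV = nRT: V₁ = nRT₁/P₁ = 0.0002835 m³.
V constant ⇒ P ∝ T: V₂ = V₁; P₂ = P₁·(T₂/T₁) = 2500 kPa.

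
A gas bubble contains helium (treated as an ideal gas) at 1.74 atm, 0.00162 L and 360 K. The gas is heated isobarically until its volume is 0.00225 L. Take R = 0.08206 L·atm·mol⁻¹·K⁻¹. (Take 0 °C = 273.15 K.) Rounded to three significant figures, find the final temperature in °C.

T₂ ≈ 227 °C

P constant ⇒ V ∝ T: P₂ = P₁; T₂ = T₁·(V₂/V₁) = 500.0 K.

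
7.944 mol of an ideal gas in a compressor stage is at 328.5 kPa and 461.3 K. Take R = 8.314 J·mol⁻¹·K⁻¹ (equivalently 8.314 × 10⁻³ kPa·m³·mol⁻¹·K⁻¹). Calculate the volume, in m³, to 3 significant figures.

PV = nRT ⇒ V = nRT/P = (7.944 × 8.314 × 10⁻³ × 461.3) / 328.5

V ≈ 0.0927 m³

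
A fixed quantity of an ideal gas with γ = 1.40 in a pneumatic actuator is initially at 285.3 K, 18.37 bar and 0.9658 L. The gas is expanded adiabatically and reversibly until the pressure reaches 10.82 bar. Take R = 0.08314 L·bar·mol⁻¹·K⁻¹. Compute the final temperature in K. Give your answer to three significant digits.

T₂ ≈ 245 K

Adiabatic (γ = 1.40), T V^(γ−1) and P V^γ constant: T₂ = T₁·(P₂/P₁)^((γ−1)/γ) = 245.3 K; V₂ = V₁·(P₁/P₂)^(1/γ) = 1.410 L.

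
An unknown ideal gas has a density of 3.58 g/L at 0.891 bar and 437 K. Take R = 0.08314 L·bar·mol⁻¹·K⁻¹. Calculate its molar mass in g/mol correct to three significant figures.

M ≈ 146 g/mol

ρ = PM/(RT) ⇒ M = ρRT/P = (3.58 × 0.08314 × 437.0) / 0.891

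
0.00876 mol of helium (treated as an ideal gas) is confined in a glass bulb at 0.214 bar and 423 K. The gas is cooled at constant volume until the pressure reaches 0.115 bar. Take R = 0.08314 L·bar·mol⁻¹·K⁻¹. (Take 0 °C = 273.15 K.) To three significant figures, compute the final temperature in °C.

T₂ ≈ -45.8 °C

From PV = nRT: V₁ = nRT₁/P₁ = 1.440 L.
V constant ⇒ P ∝ T: V₂ = V₁; T₂ = T₁·(P₂/P₁) = 227.3 K.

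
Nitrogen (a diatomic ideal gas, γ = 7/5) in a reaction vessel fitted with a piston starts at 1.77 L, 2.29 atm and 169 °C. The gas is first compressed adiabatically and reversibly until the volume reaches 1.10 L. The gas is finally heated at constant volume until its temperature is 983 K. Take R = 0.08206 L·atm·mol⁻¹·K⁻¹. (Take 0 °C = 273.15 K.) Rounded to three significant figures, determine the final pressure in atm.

Convert: T₁ = 442.1 K.
Adiabatic (γ = 7/5), T V^(γ−1) and P V^γ constant: T₂ = T₁·(V₁/V₂)^(γ−1) = 534.8 K; P₂ = P₁·(V₁/V₂)^γ = 4.457 atm.
V constant ⇒ P ∝ T: V₃ = V₂; P₃ = P₂·(T₃/T₂) = 8.192 atm.

P₃ ≈ 8.19 atm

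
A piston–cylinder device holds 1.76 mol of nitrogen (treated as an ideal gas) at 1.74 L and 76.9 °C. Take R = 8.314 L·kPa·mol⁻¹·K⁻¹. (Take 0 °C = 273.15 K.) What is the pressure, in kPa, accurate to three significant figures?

Convert: T = 350.05 K.
PV = nRT ⇒ P = nRT/V = (1.76 × 8.314 × 350.05) / 1.74

P ≈ 2.94e+03 kPa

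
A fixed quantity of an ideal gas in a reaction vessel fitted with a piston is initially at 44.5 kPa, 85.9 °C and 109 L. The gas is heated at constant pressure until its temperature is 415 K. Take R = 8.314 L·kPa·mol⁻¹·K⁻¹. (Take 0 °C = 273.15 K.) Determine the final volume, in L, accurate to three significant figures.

V₂ ≈ 126 L

Convert: T₁ = 359.0 K.
P constant ⇒ V ∝ T: P₂ = P₁; V₂ = V₁·(T₂/T₁) = 126.0 L.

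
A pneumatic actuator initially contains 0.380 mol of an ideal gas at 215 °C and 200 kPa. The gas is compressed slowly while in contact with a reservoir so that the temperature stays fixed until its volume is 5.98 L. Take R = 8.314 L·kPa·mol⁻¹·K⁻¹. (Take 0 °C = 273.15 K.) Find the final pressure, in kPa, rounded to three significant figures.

Convert: T₁ = 488.1 K.
From PV = nRT: V₁ = nRT₁/P₁ = 7.711 L.
T constant ⇒ Boyle's law P V = const: T₂ = T₁; P₂ = P₁·(V₁/V₂) = 257.9 kPa.

P₂ ≈ 258 kPa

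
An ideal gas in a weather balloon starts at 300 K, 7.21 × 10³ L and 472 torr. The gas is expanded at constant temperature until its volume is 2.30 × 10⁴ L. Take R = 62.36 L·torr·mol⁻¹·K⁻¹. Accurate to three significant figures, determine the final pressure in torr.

P₂ ≈ 148 torr

Isothermal, so P V is constant: T₂ = T₁; P₂ = P₁·(V₁/V₂) = 148.0 torr.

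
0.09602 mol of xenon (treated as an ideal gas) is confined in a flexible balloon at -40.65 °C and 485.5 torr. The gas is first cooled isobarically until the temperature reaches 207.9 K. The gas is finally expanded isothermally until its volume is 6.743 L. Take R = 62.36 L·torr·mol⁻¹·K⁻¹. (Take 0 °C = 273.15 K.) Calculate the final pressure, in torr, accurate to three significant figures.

P₃ ≈ 185 torr

Convert: T₁ = 232.5 K.
From PV = nRT: V₁ = nRT₁/P₁ = 2.867 L.
P constant ⇒ V ∝ T: P₂ = P₁; V₂ = V₁·(T₂/T₁) = 2.564 L.
Isothermal, so P V is constant: T₃ = T₂; P₃ = P₂·(V₂/V₃) = 184.6 torr.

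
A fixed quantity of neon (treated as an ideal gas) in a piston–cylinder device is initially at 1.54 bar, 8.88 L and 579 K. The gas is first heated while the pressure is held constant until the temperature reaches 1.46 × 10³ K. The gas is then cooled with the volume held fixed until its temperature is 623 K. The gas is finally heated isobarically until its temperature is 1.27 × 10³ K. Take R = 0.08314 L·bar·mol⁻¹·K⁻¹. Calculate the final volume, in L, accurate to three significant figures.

V₄ ≈ 45.6 L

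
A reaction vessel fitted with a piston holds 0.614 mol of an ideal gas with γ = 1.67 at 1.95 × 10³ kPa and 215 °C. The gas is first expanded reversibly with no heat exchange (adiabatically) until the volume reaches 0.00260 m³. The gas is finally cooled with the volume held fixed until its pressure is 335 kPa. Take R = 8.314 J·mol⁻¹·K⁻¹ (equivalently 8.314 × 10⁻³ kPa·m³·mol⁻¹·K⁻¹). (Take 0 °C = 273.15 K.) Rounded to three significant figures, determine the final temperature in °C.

T₃ ≈ -103 °C

Convert: T₁ = 488.1 K.
From PV = nRT: V₁ = nRT₁/P₁ = 0.001278 m³.
Reversible adiabatic, γ = 1.67: T₂ = T₁·(V₁/V₂)^(γ−1) = 303.3 K; P₂ = P₁·(V₁/V₂)^γ = 595.5 kPa.
Isochoric, so P/T is constant: V₃ = V₂; T₃ = T₂·(P₃/P₂) = 170.6 K.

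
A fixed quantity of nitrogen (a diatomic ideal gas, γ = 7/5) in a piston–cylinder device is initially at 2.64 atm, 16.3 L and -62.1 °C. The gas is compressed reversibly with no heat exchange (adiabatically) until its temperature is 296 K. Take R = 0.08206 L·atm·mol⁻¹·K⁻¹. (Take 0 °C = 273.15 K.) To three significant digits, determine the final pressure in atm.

Convert: T₁ = 211.0 K.
Adiabatic (γ = 7/5), T V^(γ−1) and P V^γ constant: P₂ = P₁·(T₂/T₁)^(γ/(γ−1)) = 8.625 atm; V₂ = V₁·(T₁/T₂)^(1/(γ−1)) = 6.997 L.

P₂ ≈ 8.63 atm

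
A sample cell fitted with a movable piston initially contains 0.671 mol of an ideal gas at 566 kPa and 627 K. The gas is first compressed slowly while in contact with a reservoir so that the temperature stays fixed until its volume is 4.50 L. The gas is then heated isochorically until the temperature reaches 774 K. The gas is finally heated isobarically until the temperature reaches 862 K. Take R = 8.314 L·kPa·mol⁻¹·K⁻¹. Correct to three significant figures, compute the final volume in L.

From PV = nRT: V₁ = nRT₁/P₁ = 6.180 L.
T constant ⇒ Boyle's law P V = const: T₂ = T₁; P₂ = P₁·(V₁/V₂) = 777.3 kPa.
Isochoric, so P/T is constant: V₃ = V₂; P₃ = P₂·(T₃/T₂) = 959.5 kPa.
P constant ⇒ V ∝ T: P₄ = P₃; V₄ = V₃·(T₄/T₃) = 5.012 L.

V₄ ≈ 5.01 L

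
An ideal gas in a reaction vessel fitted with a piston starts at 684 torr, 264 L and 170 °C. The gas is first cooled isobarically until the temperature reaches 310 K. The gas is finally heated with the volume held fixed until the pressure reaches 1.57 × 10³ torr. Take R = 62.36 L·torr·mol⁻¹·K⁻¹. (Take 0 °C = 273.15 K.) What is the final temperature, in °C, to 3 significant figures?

Convert: T₁ = 443.1 K.
Isobaric, so V/T is constant: P₂ = P₁; V₂ = V₁·(T₂/T₁) = 184.7 L.
V constant ⇒ P ∝ T: V₃ = V₂; T₃ = T₂·(P₃/P₂) = 711.5 K.

T₃ ≈ 438 °C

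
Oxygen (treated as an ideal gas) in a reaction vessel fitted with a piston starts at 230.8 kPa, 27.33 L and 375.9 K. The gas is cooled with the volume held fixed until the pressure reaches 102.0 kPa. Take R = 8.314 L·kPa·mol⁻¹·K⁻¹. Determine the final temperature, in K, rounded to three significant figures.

T₂ ≈ 166 K

Isochoric, so P/T is constant: V₂ = V₁; T₂ = T₁·(P₂/P₁) = 166.1 K.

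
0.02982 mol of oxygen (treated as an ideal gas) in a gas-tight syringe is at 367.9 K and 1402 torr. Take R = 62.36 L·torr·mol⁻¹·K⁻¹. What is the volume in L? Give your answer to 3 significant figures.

V ≈ 0.488 L

PV = nRT ⇒ V = nRT/P = (0.02982 × 62.36 × 367.9) / 1402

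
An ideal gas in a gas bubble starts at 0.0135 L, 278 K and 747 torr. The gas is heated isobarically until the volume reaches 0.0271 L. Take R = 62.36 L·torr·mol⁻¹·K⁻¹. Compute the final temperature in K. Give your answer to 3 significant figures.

P constant ⇒ V ∝ T: P₂ = P₁; T₂ = T₁·(V₂/V₁) = 558.1 K.

T₂ ≈ 558 K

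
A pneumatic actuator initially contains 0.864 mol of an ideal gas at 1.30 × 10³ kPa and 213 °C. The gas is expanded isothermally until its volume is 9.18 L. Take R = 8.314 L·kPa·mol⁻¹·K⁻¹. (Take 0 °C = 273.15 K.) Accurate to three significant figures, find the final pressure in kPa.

P₂ ≈ 380 kPa

Convert: T₁ = 486.1 K.
From PV = nRT: V₁ = nRT₁/P₁ = 2.686 L.
T constant ⇒ Boyle's law P V = const: T₂ = T₁; P₂ = P₁·(V₁/V₂) = 380.4 kPa.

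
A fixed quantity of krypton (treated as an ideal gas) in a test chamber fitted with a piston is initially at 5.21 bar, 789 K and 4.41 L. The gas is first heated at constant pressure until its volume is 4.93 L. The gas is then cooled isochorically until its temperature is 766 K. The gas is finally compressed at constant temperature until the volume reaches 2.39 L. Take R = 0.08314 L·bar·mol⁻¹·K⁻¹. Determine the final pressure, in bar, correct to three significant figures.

P₄ ≈ 9.33 bar

Isobaric, so V/T is constant: P₂ = P₁; T₂ = T₁·(V₂/V₁) = 882.0 K.
V constant ⇒ P ∝ T: V₃ = V₂; P₃ = P₂·(T₃/T₂) = 4.525 bar.
Isothermal, so P V is constant: T₄ = T₃; P₄ = P₃·(V₃/V₄) = 9.333 bar.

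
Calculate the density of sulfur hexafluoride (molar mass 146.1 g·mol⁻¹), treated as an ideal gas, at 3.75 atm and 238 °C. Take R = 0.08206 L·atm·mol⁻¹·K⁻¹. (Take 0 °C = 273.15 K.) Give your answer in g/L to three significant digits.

ρ ≈ 13.1 g/L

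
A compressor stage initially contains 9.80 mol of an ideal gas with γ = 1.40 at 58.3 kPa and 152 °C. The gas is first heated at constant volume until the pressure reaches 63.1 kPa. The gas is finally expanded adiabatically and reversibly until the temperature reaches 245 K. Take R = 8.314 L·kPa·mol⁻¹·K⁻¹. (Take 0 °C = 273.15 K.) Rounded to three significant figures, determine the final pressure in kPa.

P₃ ≈ 6.95 kPa

Convert: T₁ = 425.1 K.
From PV = nRT: V₁ = nRT₁/P₁ = 594.2 L.
Isochoric, so P/T is constant: V₂ = V₁; T₂ = T₁·(P₂/P₁) = 460.2 K.
Reversible adiabatic, γ = 1.40: P₃ = P₂·(T₃/T₂)^(γ/(γ−1)) = 6.949 kPa; V₃ = V₂·(T₂/T₃)^(1/(γ−1)) = 2872 L.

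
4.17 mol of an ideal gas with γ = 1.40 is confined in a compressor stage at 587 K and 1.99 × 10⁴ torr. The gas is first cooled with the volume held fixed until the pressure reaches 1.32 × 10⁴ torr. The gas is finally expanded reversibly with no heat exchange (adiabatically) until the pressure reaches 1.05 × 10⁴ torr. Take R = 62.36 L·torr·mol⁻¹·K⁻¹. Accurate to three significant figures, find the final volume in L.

V₃ ≈ 9.03 L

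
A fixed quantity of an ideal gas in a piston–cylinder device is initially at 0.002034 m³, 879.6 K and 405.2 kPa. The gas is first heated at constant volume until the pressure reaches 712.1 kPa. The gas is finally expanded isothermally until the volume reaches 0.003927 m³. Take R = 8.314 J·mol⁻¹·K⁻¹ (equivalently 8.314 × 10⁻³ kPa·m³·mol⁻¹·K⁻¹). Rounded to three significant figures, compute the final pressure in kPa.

Isochoric, so P/T is constant: V₂ = V₁; T₂ = T₁·(P₂/P₁) = 1546 K.
Isothermal, so P V is constant: T₃ = T₂; P₃ = P₂·(V₂/V₃) = 368.8 kPa.

P₃ ≈ 369 kPa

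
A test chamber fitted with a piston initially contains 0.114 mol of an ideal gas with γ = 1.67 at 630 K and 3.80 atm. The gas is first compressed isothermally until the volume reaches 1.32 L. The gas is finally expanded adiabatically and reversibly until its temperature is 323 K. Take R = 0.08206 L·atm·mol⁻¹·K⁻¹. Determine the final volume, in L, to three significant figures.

From PV = nRT: V₁ = nRT₁/P₁ = 1.551 L.
T constant ⇒ Boyle's law P V = const: T₂ = T₁; P₂ = P₁·(V₁/V₂) = 4.465 atm.
Adiabatic (γ = 1.67), T V^(γ−1) and P V^γ constant: P₃ = P₂·(T₃/T₂)^(γ/(γ−1)) = 0.8445 atm; V₃ = V₂·(T₂/T₃)^(1/(γ−1)) = 3.578 L.

V₃ ≈ 3.58 L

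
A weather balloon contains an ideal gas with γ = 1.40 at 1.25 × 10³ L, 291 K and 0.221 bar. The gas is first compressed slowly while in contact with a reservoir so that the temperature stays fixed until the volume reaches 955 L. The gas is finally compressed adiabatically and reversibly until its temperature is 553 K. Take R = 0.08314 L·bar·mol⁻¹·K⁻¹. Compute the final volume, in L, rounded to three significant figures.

Isothermal, so P V is constant: T₂ = T₁; P₂ = P₁·(V₁/V₂) = 0.2893 bar.
Reversible adiabatic, γ = 1.40: P₃ = P₂·(T₃/T₂)^(γ/(γ−1)) = 2.737 bar; V₃ = V₂·(T₂/T₃)^(1/(γ−1)) = 191.8 L.

V₃ ≈ 192 L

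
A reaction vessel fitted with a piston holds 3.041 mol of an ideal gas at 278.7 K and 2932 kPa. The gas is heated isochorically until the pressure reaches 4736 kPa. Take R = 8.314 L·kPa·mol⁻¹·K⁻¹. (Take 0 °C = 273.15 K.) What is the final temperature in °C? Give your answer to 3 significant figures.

T₂ ≈ 177 °C

From PV = nRT: V₁ = nRT₁/P₁ = 2.403 L.
V constant ⇒ P ∝ T: V₂ = V₁; T₂ = T₁·(P₂/P₁) = 450.2 K.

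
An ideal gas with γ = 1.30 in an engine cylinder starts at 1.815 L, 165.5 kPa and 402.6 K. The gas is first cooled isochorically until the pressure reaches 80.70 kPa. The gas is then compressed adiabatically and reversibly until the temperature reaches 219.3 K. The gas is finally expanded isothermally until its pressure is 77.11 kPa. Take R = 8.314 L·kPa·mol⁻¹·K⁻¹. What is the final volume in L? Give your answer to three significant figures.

V₄ ≈ 2.12 L

Isochoric, so P/T is constant: V₂ = V₁; T₂ = T₁·(P₂/P₁) = 196.3 K.
Adiabatic (γ = 1.30), T V^(γ−1) and P V^γ constant: P₃ = P₂·(T₃/T₂)^(γ/(γ−1)) = 130.4 kPa; V₃ = V₂·(T₂/T₃)^(1/(γ−1)) = 1.255 L.
Isothermal, so P V is constant: T₄ = T₃; V₄ = V₃·(P₃/P₄) = 2.122 L.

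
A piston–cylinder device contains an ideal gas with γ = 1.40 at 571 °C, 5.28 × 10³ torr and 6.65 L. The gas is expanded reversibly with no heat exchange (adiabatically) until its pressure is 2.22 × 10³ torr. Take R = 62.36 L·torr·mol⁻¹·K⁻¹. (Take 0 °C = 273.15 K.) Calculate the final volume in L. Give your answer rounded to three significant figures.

V₂ ≈ 12.3 L

Convert: T₁ = 844.1 K.
Reversible adiabatic, γ = 1.40: T₂ = T₁·(P₂/P₁)^((γ−1)/γ) = 659.0 K; V₂ = V₁·(P₁/P₂)^(1/γ) = 12.35 L.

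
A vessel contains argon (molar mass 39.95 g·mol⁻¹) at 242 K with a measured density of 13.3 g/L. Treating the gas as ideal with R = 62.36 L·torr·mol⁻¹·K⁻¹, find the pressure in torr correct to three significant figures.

P ≈ 5.02e+03 torr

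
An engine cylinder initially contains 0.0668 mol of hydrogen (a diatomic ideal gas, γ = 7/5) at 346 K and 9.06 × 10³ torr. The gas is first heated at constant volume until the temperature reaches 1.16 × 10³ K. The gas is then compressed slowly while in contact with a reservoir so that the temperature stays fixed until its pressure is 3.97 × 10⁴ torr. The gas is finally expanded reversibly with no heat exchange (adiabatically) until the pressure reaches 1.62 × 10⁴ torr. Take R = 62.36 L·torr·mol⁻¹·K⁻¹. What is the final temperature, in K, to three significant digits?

T₄ ≈ 898 K

From PV = nRT: V₁ = nRT₁/P₁ = 0.1591 L.
Isochoric, so P/T is constant: V₂ = V₁; P₂ = P₁·(T₂/T₁) = 3.037e+04 torr.
Isothermal, so P V is constant: T₃ = T₂; V₃ = V₂·(P₂/P₃) = 0.1217 L.
Reversible adiabatic, γ = 7/5: T₄ = T₃·(P₄/P₃)^((γ−1)/γ) = 897.9 K; V₄ = V₃·(P₃/P₄)^(1/γ) = 0.2309 L.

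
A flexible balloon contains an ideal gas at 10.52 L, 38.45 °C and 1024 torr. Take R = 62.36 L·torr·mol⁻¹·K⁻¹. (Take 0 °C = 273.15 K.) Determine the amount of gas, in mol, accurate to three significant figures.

Convert: T = 311.60 K.
PV = nRT ⇒ n = PV/(RT) = (1024 × 10.52) / (62.36 × 311.60)

n ≈ 0.554 mol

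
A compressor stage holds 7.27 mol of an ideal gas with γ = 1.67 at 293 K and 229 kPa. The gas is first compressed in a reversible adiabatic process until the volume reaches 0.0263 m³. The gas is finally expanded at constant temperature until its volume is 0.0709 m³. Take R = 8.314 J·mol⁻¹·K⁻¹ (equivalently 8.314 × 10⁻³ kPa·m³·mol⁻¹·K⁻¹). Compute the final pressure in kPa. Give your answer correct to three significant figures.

P₃ ≈ 515 kPa

From PV = nRT: V₁ = nRT₁/P₁ = 0.07734 m³.
Reversible adiabatic, γ = 1.67: T₂ = T₁·(V₁/V₂)^(γ−1) = 603.5 K; P₂ = P₁·(V₁/V₂)^γ = 1387 kPa.
Isothermal, so P V is constant: T₃ = T₂; P₃ = P₂·(V₂/V₃) = 514.5 kPa.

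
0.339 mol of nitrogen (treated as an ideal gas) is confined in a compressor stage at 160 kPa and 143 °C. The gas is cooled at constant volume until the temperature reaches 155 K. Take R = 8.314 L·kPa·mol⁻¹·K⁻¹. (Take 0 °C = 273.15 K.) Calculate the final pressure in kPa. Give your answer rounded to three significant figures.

P₂ ≈ 59.6 kPa

Convert: T₁ = 416.1 K.
From PV = nRT: V₁ = nRT₁/P₁ = 7.331 L.
V constant ⇒ P ∝ T: V₂ = V₁; P₂ = P₁·(T₂/T₁) = 59.59 kPa.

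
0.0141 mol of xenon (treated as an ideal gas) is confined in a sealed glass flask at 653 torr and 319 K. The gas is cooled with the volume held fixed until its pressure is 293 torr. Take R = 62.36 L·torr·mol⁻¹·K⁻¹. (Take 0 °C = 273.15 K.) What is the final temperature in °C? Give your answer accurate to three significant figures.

T₂ ≈ -130 °C

From PV = nRT: V₁ = nRT₁/P₁ = 0.4295 L.
V constant ⇒ P ∝ T: V₂ = V₁; T₂ = T₁·(P₂/P₁) = 143.1 K.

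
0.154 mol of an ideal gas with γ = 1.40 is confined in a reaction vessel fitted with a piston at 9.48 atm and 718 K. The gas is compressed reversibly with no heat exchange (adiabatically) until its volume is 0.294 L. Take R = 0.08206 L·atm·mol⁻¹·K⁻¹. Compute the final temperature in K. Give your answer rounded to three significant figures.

From PV = nRT: V₁ = nRT₁/P₁ = 0.9571 L.
Reversible adiabatic, γ = 1.40: T₂ = T₁·(V₁/V₂)^(γ−1) = 1151 K; P₂ = P₁·(V₁/V₂)^γ = 49.49 atm.

T₂ ≈ 1.15e+03 K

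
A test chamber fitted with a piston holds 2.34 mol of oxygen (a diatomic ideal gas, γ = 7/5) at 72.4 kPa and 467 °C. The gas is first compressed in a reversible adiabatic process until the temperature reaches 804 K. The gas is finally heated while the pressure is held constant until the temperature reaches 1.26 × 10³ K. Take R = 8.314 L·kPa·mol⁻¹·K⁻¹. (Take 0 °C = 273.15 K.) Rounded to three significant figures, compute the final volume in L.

Convert: T₁ = 740.1 K.
From PV = nRT: V₁ = nRT₁/P₁ = 198.9 L.
Reversible adiabatic, γ = 7/5: P₂ = P₁·(T₂/T₁)^(γ/(γ−1)) = 96.72 kPa; V₂ = V₁·(T₁/T₂)^(1/(γ−1)) = 161.7 L.
P constant ⇒ V ∝ T: P₃ = P₂; V₃ = V₂·(T₃/T₂) = 253.4 L.

V₃ ≈ 253 L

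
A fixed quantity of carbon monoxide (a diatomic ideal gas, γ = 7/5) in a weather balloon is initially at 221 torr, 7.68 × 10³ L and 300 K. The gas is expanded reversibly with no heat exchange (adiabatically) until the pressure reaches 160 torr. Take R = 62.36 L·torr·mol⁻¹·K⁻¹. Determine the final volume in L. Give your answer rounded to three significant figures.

V₂ ≈ 9.67e+03 L

Reversible adiabatic, γ = 7/5: T₂ = T₁·(P₂/P₁)^((γ−1)/γ) = 273.6 K; V₂ = V₁·(P₁/P₂)^(1/γ) = 9673 L.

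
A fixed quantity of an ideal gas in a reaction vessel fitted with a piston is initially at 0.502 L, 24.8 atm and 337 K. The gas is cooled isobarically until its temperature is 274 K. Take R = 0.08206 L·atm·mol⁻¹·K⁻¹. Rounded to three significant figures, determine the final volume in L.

P constant ⇒ V ∝ T: P₂ = P₁; V₂ = V₁·(T₂/T₁) = 0.4082 L.

V₂ ≈ 0.408 L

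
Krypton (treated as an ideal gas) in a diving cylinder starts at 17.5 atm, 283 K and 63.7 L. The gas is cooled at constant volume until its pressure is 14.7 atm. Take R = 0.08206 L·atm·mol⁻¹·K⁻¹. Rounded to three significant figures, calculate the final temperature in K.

Isochoric, so P/T is constant: V₂ = V₁; T₂ = T₁·(P₂/P₁) = 237.7 K.

T₂ ≈ 238 K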